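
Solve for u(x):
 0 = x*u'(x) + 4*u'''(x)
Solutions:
 u(x) = C1 + Integral(C2*airyai(-2^(1/3)*x/2) + C3*airybi(-2^(1/3)*x/2), x)


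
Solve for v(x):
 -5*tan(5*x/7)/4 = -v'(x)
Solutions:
 v(x) = C1 - 7*log(cos(5*x/7))/4


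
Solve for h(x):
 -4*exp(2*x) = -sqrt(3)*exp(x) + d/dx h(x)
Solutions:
 h(x) = C1 - 2*exp(2*x) + sqrt(3)*exp(x)


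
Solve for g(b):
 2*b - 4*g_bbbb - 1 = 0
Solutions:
 g(b) = C1 + C2*b + C3*b^2 + C4*b^3 + b^5/240 - b^4/96


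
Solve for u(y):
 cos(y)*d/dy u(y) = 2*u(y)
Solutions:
 u(y) = C1*(sin(y) + 1)/(sin(y) - 1)


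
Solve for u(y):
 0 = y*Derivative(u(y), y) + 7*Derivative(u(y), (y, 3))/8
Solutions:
 u(y) = C1 + Integral(C2*airyai(-2*7^(2/3)*y/7) + C3*airybi(-2*7^(2/3)*y/7), y)


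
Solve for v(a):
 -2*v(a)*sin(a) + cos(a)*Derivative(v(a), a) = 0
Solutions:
 v(a) = C1/cos(a)^2


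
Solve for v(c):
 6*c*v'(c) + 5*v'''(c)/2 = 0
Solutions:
 v(c) = C1 + Integral(C2*airyai(-12^(1/3)*5^(2/3)*c/5) + C3*airybi(-12^(1/3)*5^(2/3)*c/5), c)


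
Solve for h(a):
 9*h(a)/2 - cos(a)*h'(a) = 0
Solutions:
 h(a) = C1*(sin(a) + 1)^(1/4)*(sin(a)^2 + 2*sin(a) + 1)/((sin(a) - 1)^(1/4)*(sin(a)^2 - 2*sin(a) + 1))


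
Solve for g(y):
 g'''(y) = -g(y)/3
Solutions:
 g(y) = C3*exp(-3^(2/3)*y/3) + (C1*sin(3^(1/6)*y/2) + C2*cos(3^(1/6)*y/2))*exp(3^(2/3)*y/6)


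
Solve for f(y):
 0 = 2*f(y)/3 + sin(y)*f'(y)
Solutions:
 f(y) = C1*(cos(y) + 1)^(1/3)/(cos(y) - 1)^(1/3)


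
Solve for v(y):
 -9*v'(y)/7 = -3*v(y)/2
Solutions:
 v(y) = C1*exp(7*y/6)


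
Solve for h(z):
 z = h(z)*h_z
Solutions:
 h(z) = -sqrt(C1 + z^2)
 h(z) = sqrt(C1 + z^2)


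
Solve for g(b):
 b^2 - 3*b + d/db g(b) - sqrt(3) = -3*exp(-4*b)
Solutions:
 g(b) = C1 - b^3/3 + 3*b^2/2 + sqrt(3)*b + 3*exp(-4*b)/4


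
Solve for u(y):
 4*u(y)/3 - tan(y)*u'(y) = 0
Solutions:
 u(y) = C1*sin(y)^(4/3)


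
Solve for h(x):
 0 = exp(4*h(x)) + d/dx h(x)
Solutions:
 h(x) = log(-I*(1/(C1 + 4*x))^(1/4))
 h(x) = log(I*(1/(C1 + 4*x))^(1/4))
 h(x) = log(-(1/(C1 + 4*x))^(1/4))
 h(x) = log(1/(C1 + 4*x))/4


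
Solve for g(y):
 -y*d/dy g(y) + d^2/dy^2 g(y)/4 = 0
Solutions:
 g(y) = C1 + C2*erfi(sqrt(2)*y)


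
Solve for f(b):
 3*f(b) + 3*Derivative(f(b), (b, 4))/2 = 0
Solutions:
 f(b) = (C1*sin(2^(3/4)*b/2) + C2*cos(2^(3/4)*b/2))*exp(-2^(3/4)*b/2) + (C3*sin(2^(3/4)*b/2) + C4*cos(2^(3/4)*b/2))*exp(2^(3/4)*b/2)


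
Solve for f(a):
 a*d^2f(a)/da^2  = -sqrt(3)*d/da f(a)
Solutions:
 f(a) = C1 + C2*a^(1 - sqrt(3))


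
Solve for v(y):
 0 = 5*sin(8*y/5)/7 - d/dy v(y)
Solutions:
 v(y) = C1 - 25*cos(8*y/5)/56


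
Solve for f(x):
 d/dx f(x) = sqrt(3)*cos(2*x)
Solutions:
 f(x) = C1 + sqrt(3)*sin(2*x)/2


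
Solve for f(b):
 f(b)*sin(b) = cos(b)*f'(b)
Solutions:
 f(b) = C1/cos(b)


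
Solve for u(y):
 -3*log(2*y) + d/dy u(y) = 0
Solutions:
 u(y) = C1 + 3*y*log(y) - 3*y + y*log(8)


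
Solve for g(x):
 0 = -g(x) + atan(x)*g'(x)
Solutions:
 g(x) = C1*exp(Integral(1/atan(x), x))


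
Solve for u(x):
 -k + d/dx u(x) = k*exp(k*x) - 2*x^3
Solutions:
 u(x) = C1 + k*x - x^4/2 + exp(k*x)


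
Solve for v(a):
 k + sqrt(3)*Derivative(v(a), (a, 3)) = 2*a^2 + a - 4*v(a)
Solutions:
 v(a) = C3*exp(-2^(2/3)*3^(5/6)*a/3) + a^2/2 + a/4 - k/4 + (C1*sin(2^(2/3)*3^(1/3)*a/2) + C2*cos(2^(2/3)*3^(1/3)*a/2))*exp(2^(2/3)*3^(5/6)*a/6)


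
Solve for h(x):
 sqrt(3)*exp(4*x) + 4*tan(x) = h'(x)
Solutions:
 h(x) = C1 + sqrt(3)*exp(4*x)/4 - 4*log(cos(x))


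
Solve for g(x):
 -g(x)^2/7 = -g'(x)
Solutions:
 g(x) = -7/(C1 + x)


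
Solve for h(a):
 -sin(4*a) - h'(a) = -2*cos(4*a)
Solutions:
 h(a) = C1 + sin(4*a)/2 + cos(4*a)/4


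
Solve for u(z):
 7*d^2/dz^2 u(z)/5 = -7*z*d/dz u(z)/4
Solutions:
 u(z) = C1 + C2*erf(sqrt(10)*z/4)


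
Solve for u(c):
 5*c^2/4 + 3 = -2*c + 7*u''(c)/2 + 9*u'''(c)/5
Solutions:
 u(c) = C1 + C2*c + C3*exp(-35*c/18) + 5*c^4/168 + 5*c^3/147 + 129*c^2/343


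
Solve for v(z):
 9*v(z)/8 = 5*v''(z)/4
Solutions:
 v(z) = C1*exp(-3*sqrt(10)*z/10) + C2*exp(3*sqrt(10)*z/10)


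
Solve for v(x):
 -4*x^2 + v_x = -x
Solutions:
 v(x) = C1 + 4*x^3/3 - x^2/2


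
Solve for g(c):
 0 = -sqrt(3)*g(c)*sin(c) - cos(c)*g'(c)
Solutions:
 g(c) = C1*cos(c)^(sqrt(3))


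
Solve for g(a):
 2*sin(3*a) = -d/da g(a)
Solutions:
 g(a) = C1 + 2*cos(3*a)/3


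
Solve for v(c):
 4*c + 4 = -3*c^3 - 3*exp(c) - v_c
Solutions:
 v(c) = C1 - 3*c^4/4 - 2*c^2 - 4*c - 3*exp(c)


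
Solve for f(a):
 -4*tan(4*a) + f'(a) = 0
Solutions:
 f(a) = C1 - log(cos(4*a))


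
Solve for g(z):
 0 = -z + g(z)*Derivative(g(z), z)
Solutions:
 g(z) = -sqrt(C1 + z^2)
 g(z) = sqrt(C1 + z^2)


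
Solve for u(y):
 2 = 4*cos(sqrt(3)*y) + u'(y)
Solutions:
 u(y) = C1 + 2*y - 4*sqrt(3)*sin(sqrt(3)*y)/3


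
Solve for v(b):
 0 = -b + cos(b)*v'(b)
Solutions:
 v(b) = C1 + Integral(b/cos(b), b)


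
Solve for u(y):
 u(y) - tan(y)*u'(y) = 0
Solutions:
 u(y) = C1*sin(y)


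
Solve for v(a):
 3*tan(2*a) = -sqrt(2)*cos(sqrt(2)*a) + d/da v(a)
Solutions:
 v(a) = C1 - 3*log(cos(2*a))/2 + sin(sqrt(2)*a)


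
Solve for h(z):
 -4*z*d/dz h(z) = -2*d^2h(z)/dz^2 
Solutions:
 h(z) = C1 + C2*erfi(z)


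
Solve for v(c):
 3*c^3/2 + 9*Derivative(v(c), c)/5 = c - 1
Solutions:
 v(c) = C1 - 5*c^4/24 + 5*c^2/18 - 5*c/9


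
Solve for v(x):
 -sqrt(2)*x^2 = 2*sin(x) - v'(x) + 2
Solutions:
 v(x) = C1 + sqrt(2)*x^3/3 + 2*x - 2*cos(x)


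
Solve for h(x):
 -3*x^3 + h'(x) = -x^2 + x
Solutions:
 h(x) = C1 + 3*x^4/4 - x^3/3 + x^2/2


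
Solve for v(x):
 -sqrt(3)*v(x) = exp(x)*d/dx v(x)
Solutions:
 v(x) = C1*exp(sqrt(3)*exp(-x))


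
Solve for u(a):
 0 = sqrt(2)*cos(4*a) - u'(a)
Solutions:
 u(a) = C1 + sqrt(2)*sin(4*a)/4


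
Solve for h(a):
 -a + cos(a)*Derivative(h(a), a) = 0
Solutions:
 h(a) = C1 + Integral(a/cos(a), a)


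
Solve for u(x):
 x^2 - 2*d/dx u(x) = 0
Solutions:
 u(x) = C1 + x^3/6


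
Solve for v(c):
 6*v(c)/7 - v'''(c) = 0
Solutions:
 v(c) = C3*exp(6^(1/3)*7^(2/3)*c/7) + (C1*sin(2^(1/3)*3^(5/6)*7^(2/3)*c/14) + C2*cos(2^(1/3)*3^(5/6)*7^(2/3)*c/14))*exp(-6^(1/3)*7^(2/3)*c/14)


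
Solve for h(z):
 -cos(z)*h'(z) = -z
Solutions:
 h(z) = C1 + Integral(z/cos(z), z)


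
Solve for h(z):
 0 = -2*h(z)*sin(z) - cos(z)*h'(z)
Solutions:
 h(z) = C1*cos(z)^2


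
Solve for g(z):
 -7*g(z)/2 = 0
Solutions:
 g(z) = 0


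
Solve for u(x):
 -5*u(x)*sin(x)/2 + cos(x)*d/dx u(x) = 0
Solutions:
 u(x) = C1/cos(x)^(5/2)


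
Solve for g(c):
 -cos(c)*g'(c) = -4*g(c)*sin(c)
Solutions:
 g(c) = C1/cos(c)^4


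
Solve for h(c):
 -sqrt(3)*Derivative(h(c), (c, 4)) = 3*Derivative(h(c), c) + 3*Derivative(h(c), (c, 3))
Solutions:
 h(c) = C1 + C2*exp(c*(-4*sqrt(3) + 2*2^(1/3)*3^(2/3)/(3*sqrt(39) + 11*sqrt(3))^(1/3) + 2^(2/3)*3^(1/3)*(3*sqrt(39) + 11*sqrt(3))^(1/3))/12)*sin(2^(1/3)*3^(1/6)*c*(-2^(1/3)*3^(2/3)*(3*sqrt(39) + 11*sqrt(3))^(1/3) + 6/(3*sqrt(39) + 11*sqrt(3))^(1/3))/12) + C3*exp(c*(-4*sqrt(3) + 2*2^(1/3)*3^(2/3)/(3*sqrt(39) + 11*sqrt(3))^(1/3) + 2^(2/3)*3^(1/3)*(3*sqrt(39) + 11*sqrt(3))^(1/3))/12)*cos(2^(1/3)*3^(1/6)*c*(-2^(1/3)*3^(2/3)*(3*sqrt(39) + 11*sqrt(3))^(1/3) + 6/(3*sqrt(39) + 11*sqrt(3))^(1/3))/12) + C4*exp(-c*(2*2^(1/3)*3^(2/3)/(3*sqrt(39) + 11*sqrt(3))^(1/3) + 2*sqrt(3) + 2^(2/3)*3^(1/3)*(3*sqrt(39) + 11*sqrt(3))^(1/3))/6)


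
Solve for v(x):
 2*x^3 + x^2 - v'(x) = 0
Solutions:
 v(x) = C1 + x^4/2 + x^3/3


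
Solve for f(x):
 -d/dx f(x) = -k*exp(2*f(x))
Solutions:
 f(x) = log(-sqrt(-1/(C1 + k*x))) - log(2)/2
 f(x) = log(-1/(C1 + k*x))/2 - log(2)/2


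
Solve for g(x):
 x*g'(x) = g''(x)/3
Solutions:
 g(x) = C1 + C2*erfi(sqrt(6)*x/2)


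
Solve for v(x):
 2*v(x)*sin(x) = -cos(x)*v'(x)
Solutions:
 v(x) = C1*cos(x)^2


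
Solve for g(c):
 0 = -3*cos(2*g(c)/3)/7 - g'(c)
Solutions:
 3*c/7 - 3*log(sin(2*g(c)/3) - 1)/4 + 3*log(sin(2*g(c)/3) + 1)/4 = C1


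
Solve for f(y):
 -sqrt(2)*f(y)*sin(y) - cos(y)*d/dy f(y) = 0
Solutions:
 f(y) = C1*cos(y)^(sqrt(2))


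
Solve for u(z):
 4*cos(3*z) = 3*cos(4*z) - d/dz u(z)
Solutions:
 u(z) = C1 - 4*sin(3*z)/3 + 3*sin(4*z)/4


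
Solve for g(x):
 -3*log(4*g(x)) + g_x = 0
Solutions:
 -Integral(1/(log(_y) + 2*log(2)), (_y, g(x)))/3 = C1 - x


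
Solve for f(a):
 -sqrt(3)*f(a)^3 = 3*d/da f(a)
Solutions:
 f(a) = -sqrt(6)*sqrt(-1/(C1 - sqrt(3)*a))/2
 f(a) = sqrt(6)*sqrt(-1/(C1 - sqrt(3)*a))/2


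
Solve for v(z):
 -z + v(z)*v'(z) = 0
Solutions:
 v(z) = -sqrt(C1 + z^2)
 v(z) = sqrt(C1 + z^2)


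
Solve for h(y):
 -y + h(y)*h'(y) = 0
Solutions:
 h(y) = -sqrt(C1 + y^2)
 h(y) = sqrt(C1 + y^2)


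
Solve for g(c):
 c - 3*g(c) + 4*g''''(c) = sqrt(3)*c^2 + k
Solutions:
 g(c) = C1*exp(-sqrt(2)*3^(1/4)*c/2) + C2*exp(sqrt(2)*3^(1/4)*c/2) + C3*sin(sqrt(2)*3^(1/4)*c/2) + C4*cos(sqrt(2)*3^(1/4)*c/2) - sqrt(3)*c^2/3 + c/3 - k/3


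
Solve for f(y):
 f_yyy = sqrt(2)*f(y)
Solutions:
 f(y) = C3*exp(2^(1/6)*y) + (C1*sin(2^(1/6)*sqrt(3)*y/2) + C2*cos(2^(1/6)*sqrt(3)*y/2))*exp(-2^(1/6)*y/2)


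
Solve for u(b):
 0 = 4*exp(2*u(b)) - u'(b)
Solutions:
 u(b) = log(-sqrt(-1/(C1 + 4*b))) - log(2)/2
 u(b) = log(-1/(C1 + 4*b))/2 - log(2)/2


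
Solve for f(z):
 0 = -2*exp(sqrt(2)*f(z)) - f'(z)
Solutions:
 f(z) = sqrt(2)*(2*log(1/(C1 + 2*z)) - log(2))/4


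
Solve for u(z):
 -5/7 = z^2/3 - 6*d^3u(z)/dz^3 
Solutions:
 u(z) = C1 + C2*z + C3*z^2 + z^5/1080 + 5*z^3/252


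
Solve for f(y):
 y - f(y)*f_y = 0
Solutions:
 f(y) = -sqrt(C1 + y^2)
 f(y) = sqrt(C1 + y^2)


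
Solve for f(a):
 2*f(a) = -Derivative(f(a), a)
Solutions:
 f(a) = C1*exp(-2*a)


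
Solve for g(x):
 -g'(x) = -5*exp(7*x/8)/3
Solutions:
 g(x) = C1 + 40*exp(7*x/8)/21


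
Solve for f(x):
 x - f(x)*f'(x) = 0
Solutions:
 f(x) = -sqrt(C1 + x^2)
 f(x) = sqrt(C1 + x^2)


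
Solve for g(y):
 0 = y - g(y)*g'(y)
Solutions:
 g(y) = -sqrt(C1 + y^2)
 g(y) = sqrt(C1 + y^2)


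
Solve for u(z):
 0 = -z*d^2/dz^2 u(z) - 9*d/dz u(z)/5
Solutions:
 u(z) = C1 + C2/z^(4/5)


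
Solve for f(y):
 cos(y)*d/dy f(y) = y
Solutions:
 f(y) = C1 + Integral(y/cos(y), y)


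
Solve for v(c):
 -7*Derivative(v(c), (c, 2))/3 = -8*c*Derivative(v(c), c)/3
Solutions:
 v(c) = C1 + C2*erfi(2*sqrt(7)*c/7)


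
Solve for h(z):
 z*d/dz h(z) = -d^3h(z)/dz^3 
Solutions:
 h(z) = C1 + Integral(C2*airyai(-z) + C3*airybi(-z), z)


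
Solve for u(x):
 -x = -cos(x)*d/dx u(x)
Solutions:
 u(x) = C1 + Integral(x/cos(x), x)


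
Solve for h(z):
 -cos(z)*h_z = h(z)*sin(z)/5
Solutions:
 h(z) = C1*cos(z)^(1/5)


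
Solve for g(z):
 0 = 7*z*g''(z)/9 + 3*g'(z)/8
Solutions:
 g(z) = C1 + C2*z^(29/56)


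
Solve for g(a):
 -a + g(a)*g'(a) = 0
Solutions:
 g(a) = -sqrt(C1 + a^2)
 g(a) = sqrt(C1 + a^2)


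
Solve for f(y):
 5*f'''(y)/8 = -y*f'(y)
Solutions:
 f(y) = C1 + Integral(C2*airyai(-2*5^(2/3)*y/5) + C3*airybi(-2*5^(2/3)*y/5), y)


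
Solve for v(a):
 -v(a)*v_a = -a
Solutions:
 v(a) = -sqrt(C1 + a^2)
 v(a) = sqrt(C1 + a^2)


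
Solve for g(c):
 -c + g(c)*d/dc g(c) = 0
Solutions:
 g(c) = -sqrt(C1 + c^2)
 g(c) = sqrt(C1 + c^2)


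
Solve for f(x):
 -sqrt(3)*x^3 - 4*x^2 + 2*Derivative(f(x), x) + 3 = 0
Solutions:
 f(x) = C1 + sqrt(3)*x^4/8 + 2*x^3/3 - 3*x/2


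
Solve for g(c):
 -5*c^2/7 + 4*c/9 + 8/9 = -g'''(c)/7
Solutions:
 g(c) = C1 + C2*c + C3*c^2 + c^5/12 - 7*c^4/54 - 28*c^3/27


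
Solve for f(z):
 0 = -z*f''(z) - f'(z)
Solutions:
 f(z) = C1 + C2*log(z)


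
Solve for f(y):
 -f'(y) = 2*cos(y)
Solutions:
 f(y) = C1 - 2*sin(y)


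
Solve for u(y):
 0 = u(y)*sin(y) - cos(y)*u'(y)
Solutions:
 u(y) = C1/cos(y)


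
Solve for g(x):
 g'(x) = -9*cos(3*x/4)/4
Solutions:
 g(x) = C1 - 3*sin(3*x/4)


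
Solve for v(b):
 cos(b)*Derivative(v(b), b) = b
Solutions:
 v(b) = C1 + Integral(b/cos(b), b)


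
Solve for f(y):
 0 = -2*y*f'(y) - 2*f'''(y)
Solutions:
 f(y) = C1 + Integral(C2*airyai(-y) + C3*airybi(-y), y)


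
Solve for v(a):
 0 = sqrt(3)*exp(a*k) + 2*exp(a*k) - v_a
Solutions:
 v(a) = C1 + sqrt(3)*exp(a*k)/k + 2*exp(a*k)/k


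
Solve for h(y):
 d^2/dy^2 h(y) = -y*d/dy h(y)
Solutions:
 h(y) = C1 + C2*erf(sqrt(2)*y/2)


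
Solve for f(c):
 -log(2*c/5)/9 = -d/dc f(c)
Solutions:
 f(c) = C1 + c*log(c)/9 - c*log(5)/9 - c/9 + c*log(2)/9


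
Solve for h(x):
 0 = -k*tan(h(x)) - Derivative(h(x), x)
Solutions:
 h(x) = pi - asin(C1*exp(-k*x))
 h(x) = asin(C1*exp(-k*x))


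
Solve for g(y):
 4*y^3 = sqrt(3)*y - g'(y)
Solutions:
 g(y) = C1 - y^4 + sqrt(3)*y^2/2


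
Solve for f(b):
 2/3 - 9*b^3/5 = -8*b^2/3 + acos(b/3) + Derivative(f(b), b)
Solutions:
 f(b) = C1 - 9*b^4/20 + 8*b^3/9 - b*acos(b/3) + 2*b/3 + sqrt(9 - b^2)


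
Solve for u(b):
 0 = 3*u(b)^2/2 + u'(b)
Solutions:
 u(b) = 2/(C1 + 3*b)


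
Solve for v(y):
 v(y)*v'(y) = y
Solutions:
 v(y) = -sqrt(C1 + y^2)
 v(y) = sqrt(C1 + y^2)


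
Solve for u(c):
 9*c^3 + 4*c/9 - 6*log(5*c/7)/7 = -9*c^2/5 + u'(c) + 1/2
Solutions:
 u(c) = C1 + 9*c^4/4 + 3*c^3/5 + 2*c^2/9 - 6*c*log(c)/7 - 6*c*log(5)/7 + 5*c/14 + 6*c*log(7)/7


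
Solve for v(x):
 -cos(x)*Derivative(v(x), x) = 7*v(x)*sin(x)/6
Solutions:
 v(x) = C1*cos(x)^(7/6)


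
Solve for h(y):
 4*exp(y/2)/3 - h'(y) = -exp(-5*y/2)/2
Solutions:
 h(y) = C1 + 8*exp(y/2)/3 - exp(-5*y/2)/5


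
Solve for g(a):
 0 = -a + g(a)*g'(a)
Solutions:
 g(a) = -sqrt(C1 + a^2)
 g(a) = sqrt(C1 + a^2)


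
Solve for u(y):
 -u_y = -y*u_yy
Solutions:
 u(y) = C1 + C2*y^2


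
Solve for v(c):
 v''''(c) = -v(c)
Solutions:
 v(c) = (C1*sin(sqrt(2)*c/2) + C2*cos(sqrt(2)*c/2))*exp(-sqrt(2)*c/2) + (C3*sin(sqrt(2)*c/2) + C4*cos(sqrt(2)*c/2))*exp(sqrt(2)*c/2)


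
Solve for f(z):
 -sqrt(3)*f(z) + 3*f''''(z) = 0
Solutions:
 f(z) = C1*exp(-3^(7/8)*z/3) + C2*exp(3^(7/8)*z/3) + C3*sin(3^(7/8)*z/3) + C4*cos(3^(7/8)*z/3)


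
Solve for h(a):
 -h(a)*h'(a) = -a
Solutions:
 h(a) = -sqrt(C1 + a^2)
 h(a) = sqrt(C1 + a^2)


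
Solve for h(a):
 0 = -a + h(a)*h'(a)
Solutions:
 h(a) = -sqrt(C1 + a^2)
 h(a) = sqrt(C1 + a^2)


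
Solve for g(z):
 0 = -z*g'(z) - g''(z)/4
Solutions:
 g(z) = C1 + C2*erf(sqrt(2)*z)


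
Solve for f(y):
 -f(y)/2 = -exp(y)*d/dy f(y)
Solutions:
 f(y) = C1*exp(-exp(-y)/2)


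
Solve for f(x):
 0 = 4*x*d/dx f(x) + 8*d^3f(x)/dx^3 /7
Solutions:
 f(x) = C1 + Integral(C2*airyai(-2^(2/3)*7^(1/3)*x/2) + C3*airybi(-2^(2/3)*7^(1/3)*x/2), x)


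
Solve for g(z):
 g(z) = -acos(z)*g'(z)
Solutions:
 g(z) = C1*exp(-Integral(1/acos(z), z))


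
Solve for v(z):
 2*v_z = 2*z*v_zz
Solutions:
 v(z) = C1 + C2*z^2


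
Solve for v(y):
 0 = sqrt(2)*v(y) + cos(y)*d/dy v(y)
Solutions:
 v(y) = C1*(sin(y) - 1)^(sqrt(2)/2)/(sin(y) + 1)^(sqrt(2)/2)


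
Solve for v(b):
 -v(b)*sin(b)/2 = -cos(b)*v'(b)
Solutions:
 v(b) = C1/sqrt(cos(b))


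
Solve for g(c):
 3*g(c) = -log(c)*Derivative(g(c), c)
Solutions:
 g(c) = C1*exp(-3*li(c))


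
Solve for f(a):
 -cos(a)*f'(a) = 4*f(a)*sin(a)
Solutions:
 f(a) = C1*cos(a)^4


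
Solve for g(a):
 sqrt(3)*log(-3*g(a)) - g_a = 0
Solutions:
 -sqrt(3)*Integral(1/(log(-_y) + log(3)), (_y, g(a)))/3 = C1 - a


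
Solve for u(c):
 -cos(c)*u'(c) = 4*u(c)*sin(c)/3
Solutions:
 u(c) = C1*cos(c)^(4/3)


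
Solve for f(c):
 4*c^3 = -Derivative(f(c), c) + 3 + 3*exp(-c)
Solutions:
 f(c) = C1 - c^4 + 3*c - 3*exp(-c)


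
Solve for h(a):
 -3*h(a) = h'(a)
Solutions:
 h(a) = C1*exp(-3*a)


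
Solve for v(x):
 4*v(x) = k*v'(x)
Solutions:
 v(x) = C1*exp(4*x/k)


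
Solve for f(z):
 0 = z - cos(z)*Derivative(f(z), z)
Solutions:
 f(z) = C1 + Integral(z/cos(z), z)


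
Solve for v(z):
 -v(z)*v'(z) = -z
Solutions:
 v(z) = -sqrt(C1 + z^2)
 v(z) = sqrt(C1 + z^2)


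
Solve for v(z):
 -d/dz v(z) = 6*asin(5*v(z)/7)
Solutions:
 Integral(1/asin(5*_y/7), (_y, v(z))) = C1 - 6*z


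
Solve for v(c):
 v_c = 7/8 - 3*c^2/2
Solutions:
 v(c) = C1 - c^3/2 + 7*c/8


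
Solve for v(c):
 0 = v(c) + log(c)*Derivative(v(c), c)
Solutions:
 v(c) = C1*exp(-li(c))


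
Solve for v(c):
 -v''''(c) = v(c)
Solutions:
 v(c) = (C1*sin(sqrt(2)*c/2) + C2*cos(sqrt(2)*c/2))*exp(-sqrt(2)*c/2) + (C3*sin(sqrt(2)*c/2) + C4*cos(sqrt(2)*c/2))*exp(sqrt(2)*c/2)


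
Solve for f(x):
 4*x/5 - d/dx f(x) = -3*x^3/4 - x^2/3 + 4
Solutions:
 f(x) = C1 + 3*x^4/16 + x^3/9 + 2*x^2/5 - 4*x


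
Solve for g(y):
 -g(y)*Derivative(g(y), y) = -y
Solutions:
 g(y) = -sqrt(C1 + y^2)
 g(y) = sqrt(C1 + y^2)


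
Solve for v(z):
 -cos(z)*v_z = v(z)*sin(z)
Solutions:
 v(z) = C1*cos(z)


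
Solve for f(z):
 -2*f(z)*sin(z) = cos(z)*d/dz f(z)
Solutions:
 f(z) = C1*cos(z)^2


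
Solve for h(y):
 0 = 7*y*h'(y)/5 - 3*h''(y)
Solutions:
 h(y) = C1 + C2*erfi(sqrt(210)*y/30)


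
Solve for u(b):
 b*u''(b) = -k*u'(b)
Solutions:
 u(b) = C1 + b^(1 - re(k))*(C2*sin(log(b)*Abs(im(k))) + C3*cos(log(b)*im(k)))


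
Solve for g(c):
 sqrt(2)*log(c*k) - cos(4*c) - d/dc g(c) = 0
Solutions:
 g(c) = C1 + sqrt(2)*c*(log(c*k) - 1) - sin(4*c)/4


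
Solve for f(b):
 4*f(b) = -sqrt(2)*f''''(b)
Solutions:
 f(b) = (C1*sin(2^(7/8)*b/2) + C2*cos(2^(7/8)*b/2))*exp(-2^(7/8)*b/2) + (C3*sin(2^(7/8)*b/2) + C4*cos(2^(7/8)*b/2))*exp(2^(7/8)*b/2)


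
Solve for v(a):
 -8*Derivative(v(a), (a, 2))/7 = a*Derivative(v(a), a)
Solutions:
 v(a) = C1 + C2*erf(sqrt(7)*a/4)


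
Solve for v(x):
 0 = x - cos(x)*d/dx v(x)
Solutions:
 v(x) = C1 + Integral(x/cos(x), x)


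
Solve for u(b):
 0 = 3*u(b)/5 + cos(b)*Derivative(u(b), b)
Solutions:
 u(b) = C1*(sin(b) - 1)^(3/10)/(sin(b) + 1)^(3/10)


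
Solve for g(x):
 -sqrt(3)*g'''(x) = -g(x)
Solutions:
 g(x) = C3*exp(3^(5/6)*x/3) + (C1*sin(3^(1/3)*x/2) + C2*cos(3^(1/3)*x/2))*exp(-3^(5/6)*x/6)


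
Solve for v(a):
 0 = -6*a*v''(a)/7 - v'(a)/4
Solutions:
 v(a) = C1 + C2*a^(17/24)


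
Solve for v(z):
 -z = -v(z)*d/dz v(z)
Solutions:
 v(z) = -sqrt(C1 + z^2)
 v(z) = sqrt(C1 + z^2)


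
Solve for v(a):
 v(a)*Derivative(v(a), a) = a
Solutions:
 v(a) = -sqrt(C1 + a^2)
 v(a) = sqrt(C1 + a^2)


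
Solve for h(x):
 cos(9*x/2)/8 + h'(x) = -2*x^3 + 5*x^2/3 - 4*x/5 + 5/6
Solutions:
 h(x) = C1 - x^4/2 + 5*x^3/9 - 2*x^2/5 + 5*x/6 - sin(9*x/2)/36


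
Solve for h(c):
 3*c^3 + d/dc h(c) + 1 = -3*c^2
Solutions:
 h(c) = C1 - 3*c^4/4 - c^3 - c


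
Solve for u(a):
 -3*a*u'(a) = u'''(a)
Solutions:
 u(a) = C1 + Integral(C2*airyai(-3^(1/3)*a) + C3*airybi(-3^(1/3)*a), a)


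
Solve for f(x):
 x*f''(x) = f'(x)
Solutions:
 f(x) = C1 + C2*x^2


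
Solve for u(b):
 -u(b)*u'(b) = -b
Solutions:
 u(b) = -sqrt(C1 + b^2)
 u(b) = sqrt(C1 + b^2)


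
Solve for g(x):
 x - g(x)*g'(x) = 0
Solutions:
 g(x) = -sqrt(C1 + x^2)
 g(x) = sqrt(C1 + x^2)


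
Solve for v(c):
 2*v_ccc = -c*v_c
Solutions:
 v(c) = C1 + Integral(C2*airyai(-2^(2/3)*c/2) + C3*airybi(-2^(2/3)*c/2), c)


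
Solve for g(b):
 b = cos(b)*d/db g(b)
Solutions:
 g(b) = C1 + Integral(b/cos(b), b)


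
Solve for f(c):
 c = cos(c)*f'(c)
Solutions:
 f(c) = C1 + Integral(c/cos(c), c)


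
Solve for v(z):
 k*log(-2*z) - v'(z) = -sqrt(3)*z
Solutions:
 v(z) = C1 + k*z*log(-z) + k*z*(-1 + log(2)) + sqrt(3)*z^2/2


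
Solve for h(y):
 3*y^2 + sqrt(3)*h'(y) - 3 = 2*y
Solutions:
 h(y) = C1 - sqrt(3)*y^3/3 + sqrt(3)*y^2/3 + sqrt(3)*y


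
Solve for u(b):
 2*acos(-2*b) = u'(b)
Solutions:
 u(b) = C1 + 2*b*acos(-2*b) + sqrt(1 - 4*b^2)


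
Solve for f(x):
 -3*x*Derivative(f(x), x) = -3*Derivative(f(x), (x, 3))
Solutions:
 f(x) = C1 + Integral(C2*airyai(x) + C3*airybi(x), x)


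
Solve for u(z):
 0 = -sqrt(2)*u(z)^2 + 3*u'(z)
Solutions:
 u(z) = -3/(C1 + sqrt(2)*z)


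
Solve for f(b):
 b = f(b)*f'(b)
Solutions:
 f(b) = -sqrt(C1 + b^2)
 f(b) = sqrt(C1 + b^2)


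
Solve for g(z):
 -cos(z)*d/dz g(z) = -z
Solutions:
 g(z) = C1 + Integral(z/cos(z), z)


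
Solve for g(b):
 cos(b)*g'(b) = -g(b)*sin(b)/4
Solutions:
 g(b) = C1*cos(b)^(1/4)


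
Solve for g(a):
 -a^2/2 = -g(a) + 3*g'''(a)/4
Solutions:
 g(a) = C3*exp(6^(2/3)*a/3) + a^2/2 + (C1*sin(2^(2/3)*3^(1/6)*a/2) + C2*cos(2^(2/3)*3^(1/6)*a/2))*exp(-6^(2/3)*a/6)


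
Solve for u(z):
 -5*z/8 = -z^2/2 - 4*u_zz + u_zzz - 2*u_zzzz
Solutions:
 u(z) = C1 + C2*z - z^4/96 + z^3/64 + 19*z^2/256 + (C3*sin(sqrt(31)*z/4) + C4*cos(sqrt(31)*z/4))*exp(z/4)


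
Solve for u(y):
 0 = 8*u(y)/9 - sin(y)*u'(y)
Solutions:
 u(y) = C1*(cos(y) - 1)^(4/9)/(cos(y) + 1)^(4/9)


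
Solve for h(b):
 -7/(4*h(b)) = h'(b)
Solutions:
 h(b) = -sqrt(C1 - 14*b)/2
 h(b) = sqrt(C1 - 14*b)/2


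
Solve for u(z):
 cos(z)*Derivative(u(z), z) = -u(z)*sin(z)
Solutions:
 u(z) = C1*cos(z)


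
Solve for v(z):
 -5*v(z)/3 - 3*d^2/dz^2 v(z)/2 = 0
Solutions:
 v(z) = C1*sin(sqrt(10)*z/3) + C2*cos(sqrt(10)*z/3)


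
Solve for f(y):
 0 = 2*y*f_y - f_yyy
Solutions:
 f(y) = C1 + Integral(C2*airyai(2^(1/3)*y) + C3*airybi(2^(1/3)*y), y)


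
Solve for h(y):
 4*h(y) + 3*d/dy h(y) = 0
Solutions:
 h(y) = C1*exp(-4*y/3)


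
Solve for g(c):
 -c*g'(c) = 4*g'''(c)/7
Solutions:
 g(c) = C1 + Integral(C2*airyai(-14^(1/3)*c/2) + C3*airybi(-14^(1/3)*c/2), c)


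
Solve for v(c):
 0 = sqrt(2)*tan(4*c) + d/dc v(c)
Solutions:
 v(c) = C1 + sqrt(2)*log(cos(4*c))/4


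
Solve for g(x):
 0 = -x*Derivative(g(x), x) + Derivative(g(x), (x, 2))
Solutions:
 g(x) = C1 + C2*erfi(sqrt(2)*x/2)


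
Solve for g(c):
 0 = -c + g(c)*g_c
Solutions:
 g(c) = -sqrt(C1 + c^2)
 g(c) = sqrt(C1 + c^2)


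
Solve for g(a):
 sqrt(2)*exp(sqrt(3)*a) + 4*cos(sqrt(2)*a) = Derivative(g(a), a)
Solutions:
 g(a) = C1 + sqrt(6)*exp(sqrt(3)*a)/3 + 2*sqrt(2)*sin(sqrt(2)*a)


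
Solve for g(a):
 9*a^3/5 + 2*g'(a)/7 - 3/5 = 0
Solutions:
 g(a) = C1 - 63*a^4/40 + 21*a/10


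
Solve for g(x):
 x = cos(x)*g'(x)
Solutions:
 g(x) = C1 + Integral(x/cos(x), x)


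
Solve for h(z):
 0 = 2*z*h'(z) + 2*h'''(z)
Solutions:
 h(z) = C1 + Integral(C2*airyai(-z) + C3*airybi(-z), z)


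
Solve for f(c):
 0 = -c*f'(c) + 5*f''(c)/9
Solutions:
 f(c) = C1 + C2*erfi(3*sqrt(10)*c/10)


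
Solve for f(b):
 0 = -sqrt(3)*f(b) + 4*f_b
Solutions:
 f(b) = C1*exp(sqrt(3)*b/4)


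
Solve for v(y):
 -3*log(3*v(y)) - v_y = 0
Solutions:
 Integral(1/(log(_y) + log(3)), (_y, v(y)))/3 = C1 - y


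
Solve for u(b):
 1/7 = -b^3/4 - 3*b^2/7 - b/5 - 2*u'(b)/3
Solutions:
 u(b) = C1 - 3*b^4/32 - 3*b^3/14 - 3*b^2/20 - 3*b/14


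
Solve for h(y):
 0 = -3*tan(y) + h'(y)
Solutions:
 h(y) = C1 - 3*log(cos(y))


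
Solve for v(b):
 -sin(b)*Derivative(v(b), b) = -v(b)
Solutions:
 v(b) = C1*sqrt(cos(b) - 1)/sqrt(cos(b) + 1)


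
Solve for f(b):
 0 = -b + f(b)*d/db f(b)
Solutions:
 f(b) = -sqrt(C1 + b^2)
 f(b) = sqrt(C1 + b^2)


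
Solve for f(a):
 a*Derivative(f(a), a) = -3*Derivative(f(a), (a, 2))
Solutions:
 f(a) = C1 + C2*erf(sqrt(6)*a/6)


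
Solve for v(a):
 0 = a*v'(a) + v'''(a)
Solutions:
 v(a) = C1 + Integral(C2*airyai(-a) + C3*airybi(-a), a)


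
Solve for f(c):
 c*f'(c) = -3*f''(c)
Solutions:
 f(c) = C1 + C2*erf(sqrt(6)*c/6)


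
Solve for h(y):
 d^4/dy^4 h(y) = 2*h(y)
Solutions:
 h(y) = C1*exp(-2^(1/4)*y) + C2*exp(2^(1/4)*y) + C3*sin(2^(1/4)*y) + C4*cos(2^(1/4)*y)


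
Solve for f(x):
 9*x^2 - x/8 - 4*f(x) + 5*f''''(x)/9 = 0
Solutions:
 f(x) = C1*exp(-5^(3/4)*sqrt(6)*x/5) + C2*exp(5^(3/4)*sqrt(6)*x/5) + C3*sin(5^(3/4)*sqrt(6)*x/5) + C4*cos(5^(3/4)*sqrt(6)*x/5) + 9*x^2/4 - x/32


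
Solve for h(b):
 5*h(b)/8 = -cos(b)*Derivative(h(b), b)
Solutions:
 h(b) = C1*(sin(b) - 1)^(5/16)/(sin(b) + 1)^(5/16)


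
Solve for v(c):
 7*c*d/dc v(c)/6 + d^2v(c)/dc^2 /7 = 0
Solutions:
 v(c) = C1 + C2*erf(7*sqrt(3)*c/6)


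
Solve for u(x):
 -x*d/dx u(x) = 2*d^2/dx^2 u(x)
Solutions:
 u(x) = C1 + C2*erf(x/2)


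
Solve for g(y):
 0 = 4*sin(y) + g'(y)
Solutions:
 g(y) = C1 + 4*cos(y)


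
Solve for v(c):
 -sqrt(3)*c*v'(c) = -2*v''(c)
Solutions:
 v(c) = C1 + C2*erfi(3^(1/4)*c/2)


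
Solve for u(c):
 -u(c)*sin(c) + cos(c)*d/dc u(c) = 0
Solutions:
 u(c) = C1/cos(c)


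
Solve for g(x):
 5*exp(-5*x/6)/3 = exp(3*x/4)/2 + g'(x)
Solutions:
 g(x) = C1 - 2*exp(3*x/4)/3 - 2*exp(-5*x/6)


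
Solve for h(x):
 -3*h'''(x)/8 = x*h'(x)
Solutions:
 h(x) = C1 + Integral(C2*airyai(-2*3^(2/3)*x/3) + C3*airybi(-2*3^(2/3)*x/3), x)


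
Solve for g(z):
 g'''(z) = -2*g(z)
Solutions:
 g(z) = C3*exp(-2^(1/3)*z) + (C1*sin(2^(1/3)*sqrt(3)*z/2) + C2*cos(2^(1/3)*sqrt(3)*z/2))*exp(2^(1/3)*z/2)


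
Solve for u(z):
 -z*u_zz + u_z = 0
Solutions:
 u(z) = C1 + C2*z^2


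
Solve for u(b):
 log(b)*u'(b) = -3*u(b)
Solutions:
 u(b) = C1*exp(-3*li(b))


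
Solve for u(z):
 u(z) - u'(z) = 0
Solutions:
 u(z) = C1*exp(z)


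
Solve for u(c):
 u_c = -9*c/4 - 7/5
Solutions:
 u(c) = C1 - 9*c^2/8 - 7*c/5


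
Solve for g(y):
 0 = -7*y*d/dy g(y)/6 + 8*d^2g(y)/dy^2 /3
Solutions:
 g(y) = C1 + C2*erfi(sqrt(14)*y/8)


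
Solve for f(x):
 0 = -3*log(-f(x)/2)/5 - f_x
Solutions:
 5*Integral(1/(log(-_y) - log(2)), (_y, f(x)))/3 = C1 - x


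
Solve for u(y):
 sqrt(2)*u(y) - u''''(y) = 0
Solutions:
 u(y) = C1*exp(-2^(1/8)*y) + C2*exp(2^(1/8)*y) + C3*sin(2^(1/8)*y) + C4*cos(2^(1/8)*y)


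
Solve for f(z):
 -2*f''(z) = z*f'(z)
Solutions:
 f(z) = C1 + C2*erf(z/2)


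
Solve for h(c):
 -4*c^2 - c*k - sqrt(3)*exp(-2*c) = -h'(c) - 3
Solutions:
 h(c) = C1 + 4*c^3/3 + c^2*k/2 - 3*c - sqrt(3)*exp(-2*c)/2


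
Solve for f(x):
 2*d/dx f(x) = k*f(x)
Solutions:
 f(x) = C1*exp(k*x/2)


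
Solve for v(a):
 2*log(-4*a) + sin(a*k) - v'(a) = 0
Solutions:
 v(a) = C1 + 2*a*log(-a) - 2*a + 4*a*log(2) + Piecewise((-cos(a*k)/k, Ne(k, 0)), (0, True))


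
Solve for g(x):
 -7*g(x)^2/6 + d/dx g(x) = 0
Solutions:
 g(x) = -6/(C1 + 7*x)


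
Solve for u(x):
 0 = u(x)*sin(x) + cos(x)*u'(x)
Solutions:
 u(x) = C1*cos(x)


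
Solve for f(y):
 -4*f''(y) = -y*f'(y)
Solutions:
 f(y) = C1 + C2*erfi(sqrt(2)*y/4)


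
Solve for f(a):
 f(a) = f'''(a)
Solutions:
 f(a) = C3*exp(a) + (C1*sin(sqrt(3)*a/2) + C2*cos(sqrt(3)*a/2))*exp(-a/2)


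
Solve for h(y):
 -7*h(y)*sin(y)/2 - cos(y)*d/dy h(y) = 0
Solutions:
 h(y) = C1*cos(y)^(7/2)


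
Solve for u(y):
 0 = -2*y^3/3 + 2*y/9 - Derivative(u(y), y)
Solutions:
 u(y) = C1 - y^4/6 + y^2/9


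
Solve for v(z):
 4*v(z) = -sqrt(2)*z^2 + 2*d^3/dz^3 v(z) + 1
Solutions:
 v(z) = C3*exp(2^(1/3)*z) - sqrt(2)*z^2/4 + (C1*sin(2^(1/3)*sqrt(3)*z/2) + C2*cos(2^(1/3)*sqrt(3)*z/2))*exp(-2^(1/3)*z/2) + 1/4


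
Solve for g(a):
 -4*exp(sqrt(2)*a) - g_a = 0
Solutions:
 g(a) = C1 - 2*sqrt(2)*exp(sqrt(2)*a)


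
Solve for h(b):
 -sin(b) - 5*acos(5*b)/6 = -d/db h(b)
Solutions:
 h(b) = C1 + 5*b*acos(5*b)/6 - sqrt(1 - 25*b^2)/6 - cos(b)


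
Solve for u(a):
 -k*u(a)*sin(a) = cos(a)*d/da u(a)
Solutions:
 u(a) = C1*exp(k*log(cos(a)))


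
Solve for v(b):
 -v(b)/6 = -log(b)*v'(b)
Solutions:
 v(b) = C1*exp(li(b)/6)


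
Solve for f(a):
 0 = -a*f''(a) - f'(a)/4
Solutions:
 f(a) = C1 + C2*a^(3/4)


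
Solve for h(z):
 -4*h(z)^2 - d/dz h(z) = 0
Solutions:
 h(z) = 1/(C1 + 4*z)


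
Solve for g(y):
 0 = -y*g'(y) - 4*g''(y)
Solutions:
 g(y) = C1 + C2*erf(sqrt(2)*y/4)


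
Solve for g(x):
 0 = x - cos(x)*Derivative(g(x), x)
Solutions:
 g(x) = C1 + Integral(x/cos(x), x)


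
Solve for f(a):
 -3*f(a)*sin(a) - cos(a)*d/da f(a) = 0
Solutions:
 f(a) = C1*cos(a)^3


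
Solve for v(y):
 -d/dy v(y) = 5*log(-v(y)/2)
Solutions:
 Integral(1/(log(-_y) - log(2)), (_y, v(y)))/5 = C1 - y


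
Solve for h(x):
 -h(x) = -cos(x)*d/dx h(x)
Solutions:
 h(x) = C1*sqrt(sin(x) + 1)/sqrt(sin(x) - 1)


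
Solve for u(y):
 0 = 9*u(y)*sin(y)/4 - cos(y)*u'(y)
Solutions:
 u(y) = C1/cos(y)^(9/4)


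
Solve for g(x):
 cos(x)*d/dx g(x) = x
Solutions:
 g(x) = C1 + Integral(x/cos(x), x)


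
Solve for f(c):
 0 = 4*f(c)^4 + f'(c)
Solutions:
 f(c) = (-3^(2/3) - 3*3^(1/6)*I)*(1/(C1 + 4*c))^(1/3)/6
 f(c) = (-3^(2/3) + 3*3^(1/6)*I)*(1/(C1 + 4*c))^(1/3)/6
 f(c) = (1/(C1 + 12*c))^(1/3)


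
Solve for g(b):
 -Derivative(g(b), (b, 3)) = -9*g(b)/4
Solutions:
 g(b) = C3*exp(2^(1/3)*3^(2/3)*b/2) + (C1*sin(3*2^(1/3)*3^(1/6)*b/4) + C2*cos(3*2^(1/3)*3^(1/6)*b/4))*exp(-2^(1/3)*3^(2/3)*b/4)


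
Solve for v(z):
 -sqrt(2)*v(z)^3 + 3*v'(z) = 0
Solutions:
 v(z) = -sqrt(6)*sqrt(-1/(C1 + sqrt(2)*z))/2
 v(z) = sqrt(6)*sqrt(-1/(C1 + sqrt(2)*z))/2


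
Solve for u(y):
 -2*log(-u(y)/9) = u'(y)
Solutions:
 Integral(1/(log(-_y) - 2*log(3)), (_y, u(y)))/2 = C1 - y


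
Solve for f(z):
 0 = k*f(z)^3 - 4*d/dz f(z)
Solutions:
 f(z) = -sqrt(2)*sqrt(-1/(C1 + k*z))
 f(z) = sqrt(2)*sqrt(-1/(C1 + k*z))


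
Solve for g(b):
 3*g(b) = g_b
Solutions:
 g(b) = C1*exp(3*b)


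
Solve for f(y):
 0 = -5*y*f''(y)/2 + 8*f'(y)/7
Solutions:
 f(y) = C1 + C2*y^(51/35)


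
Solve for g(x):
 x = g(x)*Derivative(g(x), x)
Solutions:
 g(x) = -sqrt(C1 + x^2)
 g(x) = sqrt(C1 + x^2)


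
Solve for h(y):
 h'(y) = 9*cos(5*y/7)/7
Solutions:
 h(y) = C1 + 9*sin(5*y/7)/5


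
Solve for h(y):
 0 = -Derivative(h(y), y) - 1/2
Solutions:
 h(y) = C1 - y/2


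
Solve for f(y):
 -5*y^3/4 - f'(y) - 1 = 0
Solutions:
 f(y) = C1 - 5*y^4/16 - y


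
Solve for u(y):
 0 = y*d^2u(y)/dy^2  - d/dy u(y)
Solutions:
 u(y) = C1 + C2*y^2


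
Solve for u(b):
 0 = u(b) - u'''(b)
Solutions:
 u(b) = C3*exp(b) + (C1*sin(sqrt(3)*b/2) + C2*cos(sqrt(3)*b/2))*exp(-b/2)


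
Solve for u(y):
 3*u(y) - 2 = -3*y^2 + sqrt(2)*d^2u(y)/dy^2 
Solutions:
 u(y) = C1*exp(-2^(3/4)*sqrt(3)*y/2) + C2*exp(2^(3/4)*sqrt(3)*y/2) - y^2 - 2*sqrt(2)/3 + 2/3


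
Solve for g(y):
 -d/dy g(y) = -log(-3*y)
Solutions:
 g(y) = C1 + y*log(-y) + y*(-1 + log(3))


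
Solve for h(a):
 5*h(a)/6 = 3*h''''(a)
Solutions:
 h(a) = C1*exp(-2^(3/4)*sqrt(3)*5^(1/4)*a/6) + C2*exp(2^(3/4)*sqrt(3)*5^(1/4)*a/6) + C3*sin(2^(3/4)*sqrt(3)*5^(1/4)*a/6) + C4*cos(2^(3/4)*sqrt(3)*5^(1/4)*a/6)


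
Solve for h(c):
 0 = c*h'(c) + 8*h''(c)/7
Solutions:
 h(c) = C1 + C2*erf(sqrt(7)*c/4)


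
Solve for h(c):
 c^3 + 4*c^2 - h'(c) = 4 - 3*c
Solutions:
 h(c) = C1 + c^4/4 + 4*c^3/3 + 3*c^2/2 - 4*c


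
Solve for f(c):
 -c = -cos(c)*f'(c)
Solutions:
 f(c) = C1 + Integral(c/cos(c), c)


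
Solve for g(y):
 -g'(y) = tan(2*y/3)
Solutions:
 g(y) = C1 + 3*log(cos(2*y/3))/2


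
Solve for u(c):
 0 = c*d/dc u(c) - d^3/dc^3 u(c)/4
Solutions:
 u(c) = C1 + Integral(C2*airyai(2^(2/3)*c) + C3*airybi(2^(2/3)*c), c)


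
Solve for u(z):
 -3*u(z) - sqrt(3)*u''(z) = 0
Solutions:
 u(z) = C1*sin(3^(1/4)*z) + C2*cos(3^(1/4)*z)


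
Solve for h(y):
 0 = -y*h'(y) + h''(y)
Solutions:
 h(y) = C1 + C2*erfi(sqrt(2)*y/2)


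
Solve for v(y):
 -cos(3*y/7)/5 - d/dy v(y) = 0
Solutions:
 v(y) = C1 - 7*sin(3*y/7)/15


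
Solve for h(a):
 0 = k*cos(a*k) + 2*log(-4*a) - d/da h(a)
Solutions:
 h(a) = C1 + 2*a*log(-a) - 2*a + 4*a*log(2) + k*Piecewise((sin(a*k)/k, Ne(k, 0)), (a, True))


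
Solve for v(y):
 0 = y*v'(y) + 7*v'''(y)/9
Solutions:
 v(y) = C1 + Integral(C2*airyai(-21^(2/3)*y/7) + C3*airybi(-21^(2/3)*y/7), y)


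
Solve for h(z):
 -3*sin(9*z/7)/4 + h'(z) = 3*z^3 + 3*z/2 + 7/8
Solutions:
 h(z) = C1 + 3*z^4/4 + 3*z^2/4 + 7*z/8 - 7*cos(9*z/7)/12


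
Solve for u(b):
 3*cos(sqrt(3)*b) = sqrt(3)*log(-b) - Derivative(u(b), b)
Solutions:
 u(b) = C1 + sqrt(3)*b*(log(-b) - 1) - sqrt(3)*sin(sqrt(3)*b)


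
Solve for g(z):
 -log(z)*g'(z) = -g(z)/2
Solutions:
 g(z) = C1*exp(li(z)/2)


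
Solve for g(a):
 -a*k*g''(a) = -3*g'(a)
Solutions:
 g(a) = C1 + a^(((re(k) + 3)*re(k) + im(k)^2)/(re(k)^2 + im(k)^2))*(C2*sin(3*log(a)*Abs(im(k))/(re(k)^2 + im(k)^2)) + C3*cos(3*log(a)*im(k)/(re(k)^2 + im(k)^2)))


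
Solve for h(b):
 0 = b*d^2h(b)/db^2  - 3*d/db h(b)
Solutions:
 h(b) = C1 + C2*b^4


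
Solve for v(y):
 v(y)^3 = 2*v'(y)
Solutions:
 v(y) = -sqrt(-1/(C1 + y))
 v(y) = sqrt(-1/(C1 + y))


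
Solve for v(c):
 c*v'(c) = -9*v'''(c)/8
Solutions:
 v(c) = C1 + Integral(C2*airyai(-2*3^(1/3)*c/3) + C3*airybi(-2*3^(1/3)*c/3), c)


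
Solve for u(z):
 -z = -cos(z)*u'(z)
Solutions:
 u(z) = C1 + Integral(z/cos(z), z)


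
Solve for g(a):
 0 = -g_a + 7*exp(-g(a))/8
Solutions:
 g(a) = log(C1 + 7*a/8)


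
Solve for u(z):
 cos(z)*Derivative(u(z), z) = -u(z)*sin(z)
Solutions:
 u(z) = C1*cos(z)


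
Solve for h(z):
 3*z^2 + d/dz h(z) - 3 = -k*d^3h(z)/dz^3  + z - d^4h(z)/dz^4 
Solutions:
 h(z) = C1 + C2*exp(-z*(k^2/(k^3 + sqrt(-4*k^6 + (2*k^3 + 27)^2)/2 + 27/2)^(1/3) + k + (k^3 + sqrt(-4*k^6 + (2*k^3 + 27)^2)/2 + 27/2)^(1/3))/3) + C3*exp(z*(-4*k^2/((-1 + sqrt(3)*I)*(k^3 + sqrt(-4*k^6 + (2*k^3 + 27)^2)/2 + 27/2)^(1/3)) - 2*k + (k^3 + sqrt(-4*k^6 + (2*k^3 + 27)^2)/2 + 27/2)^(1/3) - sqrt(3)*I*(k^3 + sqrt(-4*k^6 + (2*k^3 + 27)^2)/2 + 27/2)^(1/3))/6) + C4*exp(z*(4*k^2/((1 + sqrt(3)*I)*(k^3 + sqrt(-4*k^6 + (2*k^3 + 27)^2)/2 + 27/2)^(1/3)) - 2*k + (k^3 + sqrt(-4*k^6 + (2*k^3 + 27)^2)/2 + 27/2)^(1/3) + sqrt(3)*I*(k^3 + sqrt(-4*k^6 + (2*k^3 + 27)^2)/2 + 27/2)^(1/3))/6) + 6*k*z - z^3 + z^2/2 + 3*z


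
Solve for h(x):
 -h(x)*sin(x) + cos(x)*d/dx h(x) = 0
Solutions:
 h(x) = C1/cos(x)


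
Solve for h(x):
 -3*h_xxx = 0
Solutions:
 h(x) = C1 + C2*x + C3*x^2


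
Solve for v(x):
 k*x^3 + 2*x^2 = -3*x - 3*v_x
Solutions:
 v(x) = C1 - k*x^4/12 - 2*x^3/9 - x^2/2


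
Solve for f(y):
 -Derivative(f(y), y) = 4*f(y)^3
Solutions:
 f(y) = -sqrt(2)*sqrt(-1/(C1 - 4*y))/2
 f(y) = sqrt(2)*sqrt(-1/(C1 - 4*y))/2


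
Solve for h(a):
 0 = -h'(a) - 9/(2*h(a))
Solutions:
 h(a) = -sqrt(C1 - 9*a)
 h(a) = sqrt(C1 - 9*a)


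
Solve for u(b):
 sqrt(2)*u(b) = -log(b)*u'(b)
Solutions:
 u(b) = C1*exp(-sqrt(2)*li(b))


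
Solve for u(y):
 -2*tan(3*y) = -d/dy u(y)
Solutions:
 u(y) = C1 - 2*log(cos(3*y))/3


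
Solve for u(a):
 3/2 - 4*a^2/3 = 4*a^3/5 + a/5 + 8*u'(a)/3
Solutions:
 u(a) = C1 - 3*a^4/40 - a^3/6 - 3*a^2/80 + 9*a/16


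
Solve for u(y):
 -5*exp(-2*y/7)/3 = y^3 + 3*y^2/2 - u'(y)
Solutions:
 u(y) = C1 + y^4/4 + y^3/2 - 35*exp(-2*y/7)/6


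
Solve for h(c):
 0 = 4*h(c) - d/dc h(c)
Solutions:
 h(c) = C1*exp(4*c)


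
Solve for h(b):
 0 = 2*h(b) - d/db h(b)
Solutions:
 h(b) = C1*exp(2*b)


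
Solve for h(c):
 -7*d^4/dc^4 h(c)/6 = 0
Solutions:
 h(c) = C1 + C2*c + C3*c^2 + C4*c^3


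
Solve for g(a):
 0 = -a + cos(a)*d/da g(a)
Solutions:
 g(a) = C1 + Integral(a/cos(a), a)


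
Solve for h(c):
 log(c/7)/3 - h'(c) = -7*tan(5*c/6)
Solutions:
 h(c) = C1 + c*log(c)/3 - c*log(7)/3 - c/3 - 42*log(cos(5*c/6))/5


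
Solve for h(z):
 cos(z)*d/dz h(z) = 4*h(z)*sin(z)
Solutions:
 h(z) = C1/cos(z)^4


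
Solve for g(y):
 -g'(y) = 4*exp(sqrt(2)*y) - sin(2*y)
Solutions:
 g(y) = C1 - 2*sqrt(2)*exp(sqrt(2)*y) - cos(2*y)/2


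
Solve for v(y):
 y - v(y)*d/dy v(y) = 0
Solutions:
 v(y) = -sqrt(C1 + y^2)
 v(y) = sqrt(C1 + y^2)


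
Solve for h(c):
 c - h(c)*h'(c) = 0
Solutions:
 h(c) = -sqrt(C1 + c^2)
 h(c) = sqrt(C1 + c^2)


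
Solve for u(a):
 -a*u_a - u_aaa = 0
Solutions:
 u(a) = C1 + Integral(C2*airyai(-a) + C3*airybi(-a), a)


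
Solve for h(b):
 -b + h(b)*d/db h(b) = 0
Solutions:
 h(b) = -sqrt(C1 + b^2)
 h(b) = sqrt(C1 + b^2)


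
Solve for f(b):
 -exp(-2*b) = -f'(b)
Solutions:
 f(b) = C1 - exp(-2*b)/2


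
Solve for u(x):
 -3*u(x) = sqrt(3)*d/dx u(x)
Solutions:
 u(x) = C1*exp(-sqrt(3)*x)


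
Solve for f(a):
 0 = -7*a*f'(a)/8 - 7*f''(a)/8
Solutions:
 f(a) = C1 + C2*erf(sqrt(2)*a/2)


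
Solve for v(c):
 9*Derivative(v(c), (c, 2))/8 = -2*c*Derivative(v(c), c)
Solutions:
 v(c) = C1 + C2*erf(2*sqrt(2)*c/3)


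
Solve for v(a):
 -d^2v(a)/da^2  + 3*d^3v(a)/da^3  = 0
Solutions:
 v(a) = C1 + C2*a + C3*exp(a/3)


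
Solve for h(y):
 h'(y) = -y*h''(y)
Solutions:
 h(y) = C1 + C2*log(y)


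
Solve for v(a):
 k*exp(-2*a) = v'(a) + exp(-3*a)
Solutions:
 v(a) = C1 - k*exp(-2*a)/2 + exp(-3*a)/3


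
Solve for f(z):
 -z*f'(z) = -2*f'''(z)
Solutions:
 f(z) = C1 + Integral(C2*airyai(2^(2/3)*z/2) + C3*airybi(2^(2/3)*z/2), z)


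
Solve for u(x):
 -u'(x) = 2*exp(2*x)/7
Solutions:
 u(x) = C1 - exp(2*x)/7


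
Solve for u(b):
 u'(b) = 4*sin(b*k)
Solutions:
 u(b) = C1 - 4*cos(b*k)/k


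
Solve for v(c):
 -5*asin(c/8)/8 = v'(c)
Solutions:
 v(c) = C1 - 5*c*asin(c/8)/8 - 5*sqrt(64 - c^2)/8


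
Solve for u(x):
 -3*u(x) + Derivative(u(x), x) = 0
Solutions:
 u(x) = C1*exp(3*x)


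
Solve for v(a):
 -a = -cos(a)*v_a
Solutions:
 v(a) = C1 + Integral(a/cos(a), a)


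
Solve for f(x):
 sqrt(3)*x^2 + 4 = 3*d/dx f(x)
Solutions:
 f(x) = C1 + sqrt(3)*x^3/9 + 4*x/3


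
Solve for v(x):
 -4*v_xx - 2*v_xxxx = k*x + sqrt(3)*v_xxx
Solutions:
 v(x) = C1 + C2*x - k*x^3/24 + sqrt(3)*k*x^2/32 + (C3*sin(sqrt(29)*x/4) + C4*cos(sqrt(29)*x/4))*exp(-sqrt(3)*x/4)


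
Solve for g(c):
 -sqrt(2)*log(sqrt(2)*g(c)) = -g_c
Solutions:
 -sqrt(2)*Integral(1/(2*log(_y) + log(2)), (_y, g(c))) = C1 - c


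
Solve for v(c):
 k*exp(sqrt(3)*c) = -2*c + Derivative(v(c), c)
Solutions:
 v(c) = C1 + c^2 + sqrt(3)*k*exp(sqrt(3)*c)/3


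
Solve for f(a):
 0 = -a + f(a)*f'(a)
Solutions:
 f(a) = -sqrt(C1 + a^2)
 f(a) = sqrt(C1 + a^2)


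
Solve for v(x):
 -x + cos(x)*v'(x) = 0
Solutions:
 v(x) = C1 + Integral(x/cos(x), x)


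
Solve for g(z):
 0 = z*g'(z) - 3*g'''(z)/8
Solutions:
 g(z) = C1 + Integral(C2*airyai(2*3^(2/3)*z/3) + C3*airybi(2*3^(2/3)*z/3), z)


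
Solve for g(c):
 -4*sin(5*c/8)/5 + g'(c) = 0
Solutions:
 g(c) = C1 - 32*cos(5*c/8)/25


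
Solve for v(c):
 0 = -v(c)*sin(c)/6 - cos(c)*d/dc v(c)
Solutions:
 v(c) = C1*cos(c)^(1/6)


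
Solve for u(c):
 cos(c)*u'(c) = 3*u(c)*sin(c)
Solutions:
 u(c) = C1/cos(c)^3


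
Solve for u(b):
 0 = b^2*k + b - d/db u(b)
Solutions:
 u(b) = C1 + b^3*k/3 + b^2/2


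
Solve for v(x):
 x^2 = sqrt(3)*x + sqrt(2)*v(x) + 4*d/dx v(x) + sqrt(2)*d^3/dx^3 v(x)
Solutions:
 v(x) = C1*exp(3^(1/3)*x*(-4*2^(5/6)*3^(1/3)/(9 + sqrt(3)*sqrt(27 + 64*sqrt(2)))^(1/3) + 2^(2/3)*(9 + sqrt(3)*sqrt(27 + 64*sqrt(2)))^(1/3))/12)*sin(3^(1/6)*x*(2^(5/6)/(9 + sqrt(3)*sqrt(27 + 64*sqrt(2)))^(1/3) + 6^(2/3)*(9 + sqrt(3)*sqrt(27 + 64*sqrt(2)))^(1/3)/12)) + C2*exp(3^(1/3)*x*(-4*2^(5/6)*3^(1/3)/(9 + sqrt(3)*sqrt(27 + 64*sqrt(2)))^(1/3) + 2^(2/3)*(9 + sqrt(3)*sqrt(27 + 64*sqrt(2)))^(1/3))/12)*cos(3^(1/6)*x*(2^(5/6)/(9 + sqrt(3)*sqrt(27 + 64*sqrt(2)))^(1/3) + 6^(2/3)*(9 + sqrt(3)*sqrt(27 + 64*sqrt(2)))^(1/3)/12)) + C3*exp(-3^(1/3)*x*(-4*2^(5/6)*3^(1/3)/(9 + sqrt(3)*sqrt(27 + 64*sqrt(2)))^(1/3) + 2^(2/3)*(9 + sqrt(3)*sqrt(27 + 64*sqrt(2)))^(1/3))/6) + sqrt(2)*x^2/2 - 4*x - sqrt(6)*x/2 + 2*sqrt(3) + 8*sqrt(2)


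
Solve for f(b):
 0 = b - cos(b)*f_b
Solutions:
 f(b) = C1 + Integral(b/cos(b), b)


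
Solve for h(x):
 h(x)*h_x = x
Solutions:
 h(x) = -sqrt(C1 + x^2)
 h(x) = sqrt(C1 + x^2)
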